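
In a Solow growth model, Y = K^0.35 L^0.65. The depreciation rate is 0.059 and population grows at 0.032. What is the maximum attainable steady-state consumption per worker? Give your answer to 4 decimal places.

The effective depreciation rate is n + δ = 0.032 + 0.059 = 0.091.
Golden rule sets MPK = n+δ: 0.35·k^(0.35−1) = 0.091, so k_gold = (0.35/0.091)^(1/0.65) ≈ 7.9440.
y_gold = 7.9440^0.35 ≈ 2.0654.
c_gold = y_gold − (n+δ)·k_gold = 2.0654 − 0.091·7.9440 ≈ 1.3425.

c_gold ≈ 1.3425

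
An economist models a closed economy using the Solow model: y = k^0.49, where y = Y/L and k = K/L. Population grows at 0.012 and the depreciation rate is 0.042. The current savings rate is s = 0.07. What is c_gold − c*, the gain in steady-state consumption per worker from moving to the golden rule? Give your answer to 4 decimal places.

Capital per worker breaks even when investment replaces (n + δ)·k; here n + δ = 0.054.
Current steady state (s = 0.07): k* = (0.07/0.054)^(1/0.51) ≈ 1.6634, y* = 1.6634^0.49 ≈ 1.2832, c* = (1−0.07)·1.2832 ≈ 1.1933.
Golden rule sets MPK = n+δ: 0.49·k^(0.49−1) = 0.054, so k_gold = (0.49/0.054)^(1/0.51) ≈ 75.5168.
y_gold = 75.5168^0.49 ≈ 8.3223, c_gold = y_gold − 0.054·k_gold ≈ 4.2444.
Gain: Δc = 4.2444 − 1.1933 ≈ 3.0510.

Δc ≈ 3.0510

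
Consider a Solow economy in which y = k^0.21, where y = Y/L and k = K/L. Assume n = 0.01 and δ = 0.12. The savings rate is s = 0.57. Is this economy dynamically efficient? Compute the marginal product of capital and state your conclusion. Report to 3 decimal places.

n + δ = 0.01 + 0.12 = 0.13.
Steady-state k*: s·k^0.21 = 0.13·k gives k* = (0.57/0.13)^(1/0.79) ≈ 6.4949.
MPK = 0.21·6.4949^(-0.79) ≈ 0.0479.
MPK < n+δ = 0.13, so the economy is dynamically inefficient (over-saving).

dynamically inefficient; MPK ≈ 0.048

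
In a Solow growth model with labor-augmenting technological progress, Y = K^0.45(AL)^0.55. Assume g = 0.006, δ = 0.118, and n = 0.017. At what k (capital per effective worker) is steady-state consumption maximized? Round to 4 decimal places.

k_gold ≈ 8.2481

n + g + δ = 0.017 + 0.006 + 0.118 = 0.141.
Golden rule sets MPK = n+g+δ: 0.45·k^(0.45−1) = 0.141, so k_gold = (0.45/0.141)^(1/0.55) ≈ 8.2481.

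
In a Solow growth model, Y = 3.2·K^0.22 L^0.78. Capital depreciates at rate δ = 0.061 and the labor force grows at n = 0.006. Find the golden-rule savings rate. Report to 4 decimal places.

s_gold = 0.2200

Capital per worker breaks even when investment replaces (n + δ)·k; here n + δ = 0.067.
At the golden rule MPK = n+δ, and in any Cobb-Douglas steady state s = (n+δ)·k/y = MPK·k/y = capital's share 0.22.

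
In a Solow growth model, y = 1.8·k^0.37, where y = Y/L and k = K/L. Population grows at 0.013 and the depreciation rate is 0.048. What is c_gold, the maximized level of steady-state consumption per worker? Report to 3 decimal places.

Break-even investment rate: n + δ = 0.013 + 0.048 = 0.061.
At the golden rule the marginal product of capital equals n+δ: 0.37·1.8·k^(0.37−1) = 0.061. Solving, k_gold = (0.37·1.8/0.061)^(1/0.63) ≈ 44.4476.
y_gold = 1.8·44.4476^0.37 ≈ 7.3278.
c_gold = y_gold − (n+δ)·k_gold = 7.3278 − 0.061·44.4476 ≈ 4.6165.

c_gold ≈ 4.617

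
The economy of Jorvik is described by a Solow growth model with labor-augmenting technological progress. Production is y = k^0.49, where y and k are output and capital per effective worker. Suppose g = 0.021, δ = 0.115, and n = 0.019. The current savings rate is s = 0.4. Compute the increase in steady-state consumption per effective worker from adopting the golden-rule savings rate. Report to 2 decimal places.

n + g + δ = 0.019 + 0.021 + 0.115 = 0.155.
Current steady state (s = 0.4): k* = (0.4/0.155)^(1/0.51) ≈ 6.4167, y* = 6.4167^0.49 ≈ 2.4865, c* = (1−0.4)·2.4865 ≈ 1.4919.
Setting f'(k) = n+g+δ gives 0.49·k^(0.49−1) = 0.155, hence k_gold = (0.49/0.155)^(1/0.51) ≈ 9.5527.
y_gold = 9.5527^0.49 ≈ 3.0218, c_gold = y_gold − 0.155·k_gold ≈ 1.5411.
Gain: Δc = 1.5411 − 1.4919 ≈ 0.0492.

Δc ≈ 0.05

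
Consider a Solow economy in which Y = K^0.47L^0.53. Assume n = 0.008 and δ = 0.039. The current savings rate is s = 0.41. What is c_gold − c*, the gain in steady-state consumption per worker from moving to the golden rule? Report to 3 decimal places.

Δc ≈ 0.056

Break-even investment rate: n + δ = 0.008 + 0.039 = 0.047.
Current steady state (s = 0.41): k* = (0.41/0.047)^(1/0.53) ≈ 59.5497, y* = 59.5497^0.47 ≈ 6.8264, c* = (1−0.41)·6.8264 ≈ 4.0276.
Golden rule sets MPK = n+δ: 0.47·k^(0.47−1) = 0.047, so k_gold = (0.47/0.047)^(1/0.53) ≈ 77.0535.
y_gold = 77.0535^0.47 ≈ 7.7054, c_gold = y_gold − 0.047·k_gold ≈ 4.0838.
Gain: Δc = 4.0838 − 4.0276 ≈ 0.0562.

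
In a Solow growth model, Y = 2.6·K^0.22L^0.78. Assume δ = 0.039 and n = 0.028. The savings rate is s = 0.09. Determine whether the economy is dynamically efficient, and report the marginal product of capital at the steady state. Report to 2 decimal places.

dynamically efficient; MPK ≈ 0.16

n + δ = 0.028 + 0.039 = 0.067.
Steady-state k*: s·A·k^0.22 = 0.067·k gives k* = (0.09·2.6/0.067)^(1/0.78) ≈ 4.9698.
MPK = 0.22·2.6·4.9698^(-0.78) ≈ 0.1638.
MPK > n+δ = 0.067, so the economy is dynamically efficient (under-saving).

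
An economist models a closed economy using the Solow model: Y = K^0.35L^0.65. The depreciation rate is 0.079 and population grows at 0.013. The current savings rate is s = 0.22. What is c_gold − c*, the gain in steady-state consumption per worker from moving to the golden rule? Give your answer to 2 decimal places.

Δc ≈ 0.09

The effective depreciation rate is n + δ = 0.013 + 0.079 = 0.092.
Current steady state (s = 0.22): k* = (0.22/0.092)^(1/0.65) ≈ 3.8240, y* = 3.8240^0.35 ≈ 1.5991, c* = (1−0.22)·1.5991 ≈ 1.2473.
At the golden rule the marginal product of capital equals n+δ: 0.35·k^(0.35−1) = 0.092. Solving, k_gold = (0.35/0.092)^(1/0.65) ≈ 7.8116.
y_gold = 7.8116^0.35 ≈ 2.0533, c_gold = y_gold − 0.092·k_gold ≈ 1.3347.
Gain: Δc = 1.3347 − 1.2473 ≈ 0.0874.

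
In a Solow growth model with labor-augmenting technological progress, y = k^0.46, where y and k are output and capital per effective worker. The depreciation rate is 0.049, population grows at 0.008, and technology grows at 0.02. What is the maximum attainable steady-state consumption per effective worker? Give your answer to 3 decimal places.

c_gold ≈ 2.475

The effective depreciation rate is n + g + δ = 0.008 + 0.02 + 0.049 = 0.077.
Setting f'(k) = n+g+δ gives 0.46·k^(0.46−1) = 0.077, hence k_gold = (0.46/0.077)^(1/0.54) ≈ 27.3862.
y_gold = 27.3862^0.46 ≈ 4.5842.
c_gold = y_gold − (n+g+δ)·k_gold = 4.5842 − 0.077·27.3862 ≈ 2.4755.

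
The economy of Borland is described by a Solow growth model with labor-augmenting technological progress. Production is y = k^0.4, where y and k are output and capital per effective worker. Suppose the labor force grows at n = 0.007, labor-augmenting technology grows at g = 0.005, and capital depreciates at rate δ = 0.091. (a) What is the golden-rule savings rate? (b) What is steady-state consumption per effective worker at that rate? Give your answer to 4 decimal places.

(a) s_gold = 0.4000; (b) c_gold ≈ 1.4824

Capital per effective worker breaks even when investment replaces (n + g + δ)·k; here n + g + δ = 0.103.
For Cobb-Douglas, s_gold equals capital's share: s_gold = 0.4.
Golden rule sets MPK = n+g+δ: 0.4·k^(0.4−1) = 0.103, so k_gold = (0.4/0.103)^(1/0.6) ≈ 9.5948.
y_gold = 9.5948^0.4 ≈ 2.4707; c_gold = (1−0.4)·y_gold ≈ 1.4824.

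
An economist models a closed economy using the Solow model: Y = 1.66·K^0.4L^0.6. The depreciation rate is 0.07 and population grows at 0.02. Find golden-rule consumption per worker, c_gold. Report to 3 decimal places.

n + δ = 0.02 + 0.07 = 0.09.
At the golden rule the marginal product of capital equals n+δ: 0.4·1.66·k^(0.4−1) = 0.09. Solving, k_gold = (0.4·1.66/0.09)^(1/0.6) ≈ 27.9604.
y_gold = 1.66·27.9604^0.4 ≈ 6.2911.
c_gold = y_gold − (n+δ)·k_gold = 6.2911 − 0.09·27.9604 ≈ 3.7746.

c_gold ≈ 3.775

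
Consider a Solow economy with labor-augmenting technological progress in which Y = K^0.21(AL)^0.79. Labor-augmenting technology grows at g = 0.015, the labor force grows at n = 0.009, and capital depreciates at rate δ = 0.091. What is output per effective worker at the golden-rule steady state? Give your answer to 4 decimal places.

y_gold ≈ 1.1736

n + g + δ = 0.009 + 0.015 + 0.091 = 0.115.
Setting f'(k) = n+g+δ gives 0.21·k^(0.21−1) = 0.115, hence k_gold = (0.21/0.115)^(1/0.79) ≈ 2.1431.
Output: y_gold = k_gold^0.21 = 2.1431^0.21 ≈ 1.1736.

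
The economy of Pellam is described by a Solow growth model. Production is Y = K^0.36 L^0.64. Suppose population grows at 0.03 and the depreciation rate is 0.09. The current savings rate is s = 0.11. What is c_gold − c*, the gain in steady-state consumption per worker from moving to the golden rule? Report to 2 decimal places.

n + δ = 0.03 + 0.09 = 0.12.
Current steady state (s = 0.11): k* = (0.11/0.12)^(1/0.64) ≈ 0.8729, y* = 0.8729^0.36 ≈ 0.9522, c* = (1−0.11)·0.9522 ≈ 0.8475.
Maximizing c = f(k) − (n+δ)·k gives f'(k) = n+δ, i.e. 0.36·k^(0.36−1) = 0.12, so k_gold = (0.36/0.12)^(1/0.64) ≈ 5.5655.
y_gold = 5.5655^0.36 ≈ 1.8552, c_gold = y_gold − 0.12·k_gold ≈ 1.1873.
Gain: Δc = 1.1873 − 0.8475 ≈ 0.3398.

Δc ≈ 0.34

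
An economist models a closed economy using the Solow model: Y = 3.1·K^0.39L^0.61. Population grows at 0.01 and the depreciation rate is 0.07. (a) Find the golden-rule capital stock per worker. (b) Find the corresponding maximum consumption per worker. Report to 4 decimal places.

(a) k_gold ≈ 85.7706; (b) c_gold ≈ 10.7323

Capital per worker breaks even when investment replaces (n + δ)·k; here n + δ = 0.08.
Setting f'(k) = n+δ gives 0.39·3.1·k^(0.39−1) = 0.08, hence k_gold = (0.39·3.1/0.08)^(1/0.61) ≈ 85.7706.
y_gold = 3.1·85.7706^0.39 ≈ 17.5940; c_gold = y_gold − 0.08·k_gold ≈ 10.7323.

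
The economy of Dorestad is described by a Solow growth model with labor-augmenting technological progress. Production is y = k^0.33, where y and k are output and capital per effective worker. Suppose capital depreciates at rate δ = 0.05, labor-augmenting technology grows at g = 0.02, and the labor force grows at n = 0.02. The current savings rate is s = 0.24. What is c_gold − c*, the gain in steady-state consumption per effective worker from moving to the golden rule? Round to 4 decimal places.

Break-even investment rate: n + g + δ = 0.02 + 0.02 + 0.05 = 0.09.
Current steady state (s = 0.24): k* = (0.24/0.09)^(1/0.67) ≈ 4.3229, y* = 4.3229^0.33 ≈ 1.6211, c* = (1−0.24)·1.6211 ≈ 1.2320.
Maximizing c = f(k) − (n+g+δ)·k gives f'(k) = n+g+δ, i.e. 0.33·k^(0.33−1) = 0.09, so k_gold = (0.33/0.09)^(1/0.67) ≈ 6.9534.
y_gold = 6.9534^0.33 ≈ 1.8964, c_gold = y_gold − 0.09·k_gold ≈ 1.2706.
Gain: Δc = 1.2706 − 1.2320 ≈ 0.0385.

Δc ≈ 0.0385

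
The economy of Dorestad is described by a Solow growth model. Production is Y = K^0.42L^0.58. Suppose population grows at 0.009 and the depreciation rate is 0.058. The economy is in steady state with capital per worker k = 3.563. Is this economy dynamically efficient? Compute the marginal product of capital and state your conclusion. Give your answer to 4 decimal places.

The effective depreciation rate is n + δ = 0.009 + 0.058 = 0.067.
MPK = 0.42·k^(0.42−1) = 0.42·3.563^(-0.58) ≈ 0.2010.
MPK > 0.067, so the economy is dynamically efficient (under-saving).

dynamically efficient; MPK ≈ 0.2010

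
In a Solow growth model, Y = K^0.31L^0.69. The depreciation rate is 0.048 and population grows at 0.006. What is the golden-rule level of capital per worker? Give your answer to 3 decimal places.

k_gold ≈ 12.588

Break-even investment rate: n + δ = 0.006 + 0.048 = 0.054.
Maximizing c = f(k) − (n+δ)·k gives f'(k) = n+δ, i.e. 0.31·k^(0.31−1) = 0.054, so k_gold = (0.31/0.054)^(1/0.69) ≈ 12.5879.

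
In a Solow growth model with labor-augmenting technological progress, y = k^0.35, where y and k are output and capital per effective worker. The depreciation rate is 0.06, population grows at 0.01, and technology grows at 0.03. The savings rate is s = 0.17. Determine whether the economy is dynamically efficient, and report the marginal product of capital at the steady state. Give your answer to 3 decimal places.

dynamically efficient; MPK ≈ 0.206

n + g + δ = 0.01 + 0.03 + 0.06 = 0.1.
Steady-state k*: s·k^0.35 = 0.1·k gives k* = (0.17/0.1)^(1/0.65) ≈ 2.2622.
MPK = 0.35·2.2622^(-0.65) ≈ 0.2059.
MPK > n+g+δ = 0.1, so the economy is dynamically efficient (under-saving).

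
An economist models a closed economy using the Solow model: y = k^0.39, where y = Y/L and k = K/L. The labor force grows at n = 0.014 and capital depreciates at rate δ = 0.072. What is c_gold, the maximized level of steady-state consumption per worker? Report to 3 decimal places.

c_gold ≈ 1.604

The effective depreciation rate is n + δ = 0.014 + 0.072 = 0.086.
Setting f'(k) = n+δ gives 0.39·k^(0.39−1) = 0.086, hence k_gold = (0.39/0.086)^(1/0.61) ≈ 11.9217.
y_gold = 11.9217^0.39 ≈ 2.6289.
c_gold = y_gold − (n+δ)·k_gold = 2.6289 − 0.086·11.9217 ≈ 1.6036.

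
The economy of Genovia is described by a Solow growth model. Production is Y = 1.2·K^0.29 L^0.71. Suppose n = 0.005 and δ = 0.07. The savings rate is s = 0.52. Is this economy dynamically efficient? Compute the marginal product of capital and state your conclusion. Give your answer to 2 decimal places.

dynamically inefficient; MPK ≈ 0.04

Break-even investment rate: n + δ = 0.005 + 0.07 = 0.075.
Steady-state k*: s·A·k^0.29 = 0.075·k gives k* = (0.52·1.2/0.075)^(1/0.71) ≈ 19.7673.
MPK = 0.29·1.2·19.7673^(-0.71) ≈ 0.0418.
MPK < n+δ = 0.075, so the economy is dynamically inefficient (over-saving).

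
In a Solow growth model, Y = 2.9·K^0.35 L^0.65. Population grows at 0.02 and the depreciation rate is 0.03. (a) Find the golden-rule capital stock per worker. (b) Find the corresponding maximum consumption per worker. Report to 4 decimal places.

The effective depreciation rate is n + δ = 0.02 + 0.03 = 0.05.
Setting f'(k) = n+δ gives 0.35·2.9·k^(0.35−1) = 0.05, hence k_gold = (0.35·2.9/0.05)^(1/0.65) ≈ 102.6910.
y_gold = 2.9·102.6910^0.35 ≈ 14.6701; c_gold = y_gold − 0.05·k_gold ≈ 9.5356.

(a) k_gold ≈ 102.6910; (b) c_gold ≈ 9.5356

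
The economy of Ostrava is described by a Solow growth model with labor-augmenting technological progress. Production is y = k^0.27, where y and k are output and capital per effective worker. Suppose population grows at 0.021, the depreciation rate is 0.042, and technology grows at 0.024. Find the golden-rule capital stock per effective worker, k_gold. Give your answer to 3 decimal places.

Capital per effective worker breaks even when investment replaces (n + g + δ)·k; here n + g + δ = 0.087.
Maximizing c = f(k) − (n+g+δ)·k gives f'(k) = n+g+δ, i.e. 0.27·k^(0.27−1) = 0.087, so k_gold = (0.27/0.087)^(1/0.73) ≈ 4.7180.

k_gold ≈ 4.718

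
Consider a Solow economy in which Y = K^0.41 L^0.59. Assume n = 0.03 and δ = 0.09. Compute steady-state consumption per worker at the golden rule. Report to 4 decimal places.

c_gold ≈ 1.3857

Capital per worker breaks even when investment replaces (n + δ)·k; here n + δ = 0.12.
Maximizing c = f(k) − (n+δ)·k gives f'(k) = n+δ, i.e. 0.41·k^(0.41−1) = 0.12, so k_gold = (0.41/0.12)^(1/0.59) ≈ 8.0244.
y_gold = 8.0244^0.41 ≈ 2.3486.
c_gold = y_gold − (n+δ)·k_gold = 2.3486 − 0.12·8.0244 ≈ 1.3857.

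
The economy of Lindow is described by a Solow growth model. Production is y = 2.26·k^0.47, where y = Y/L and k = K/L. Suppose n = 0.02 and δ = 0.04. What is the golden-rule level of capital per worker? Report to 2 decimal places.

The effective depreciation rate is n + δ = 0.02 + 0.04 = 0.06.
At the golden rule the marginal product of capital equals n+δ: 0.47·2.26·k^(0.47−1) = 0.06. Solving, k_gold = (0.47·2.26/0.06)^(1/0.53) ≈ 226.3710.

k_gold ≈ 226.37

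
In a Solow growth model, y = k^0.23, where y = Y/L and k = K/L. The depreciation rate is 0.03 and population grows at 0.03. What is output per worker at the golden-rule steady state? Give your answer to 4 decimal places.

y_gold ≈ 1.4939

The effective depreciation rate is n + δ = 0.03 + 0.03 = 0.06.
Golden rule sets MPK = n+δ: 0.23·k^(0.23−1) = 0.06, so k_gold = (0.23/0.06)^(1/0.77) ≈ 5.7265.
Output: y_gold = k_gold^0.23 = 5.7265^0.23 ≈ 1.4939.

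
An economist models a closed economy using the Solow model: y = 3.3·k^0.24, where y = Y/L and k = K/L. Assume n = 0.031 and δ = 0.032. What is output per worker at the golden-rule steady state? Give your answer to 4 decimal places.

y_gold ≈ 7.3399

n + δ = 0.031 + 0.032 = 0.063.
Maximizing c = f(k) − (n+δ)·k gives f'(k) = n+δ, i.e. 0.24·3.3·k^(0.24−1) = 0.063, so k_gold = (0.24·3.3/0.063)^(1/0.76) ≈ 27.9614.
Output: y_gold = 3.3·k_gold^0.24 = 3.3·27.9614^0.24 ≈ 7.3399.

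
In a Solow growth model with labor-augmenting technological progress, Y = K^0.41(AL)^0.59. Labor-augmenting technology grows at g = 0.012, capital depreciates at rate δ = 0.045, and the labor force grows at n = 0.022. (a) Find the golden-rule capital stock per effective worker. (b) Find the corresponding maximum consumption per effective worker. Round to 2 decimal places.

(a) k_gold ≈ 16.30; (b) c_gold ≈ 1.85

Capital per effective worker breaks even when investment replaces (n + g + δ)·k; here n + g + δ = 0.079.
Maximizing c = f(k) − (n+g+δ)·k gives f'(k) = n+g+δ, i.e. 0.41·k^(0.41−1) = 0.079, so k_gold = (0.41/0.079)^(1/0.59) ≈ 16.2978.
y_gold = 16.2978^0.41 ≈ 3.1403; c_gold = y_gold − 0.079·k_gold ≈ 1.8528.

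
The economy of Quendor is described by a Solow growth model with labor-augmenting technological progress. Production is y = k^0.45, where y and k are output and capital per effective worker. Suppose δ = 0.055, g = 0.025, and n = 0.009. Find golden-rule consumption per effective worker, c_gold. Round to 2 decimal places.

Capital per effective worker breaks even when investment replaces (n + g + δ)·k; here n + g + δ = 0.089.
Maximizing c = f(k) − (n+g+δ)·k gives f'(k) = n+g+δ, i.e. 0.45·k^(0.45−1) = 0.089, so k_gold = (0.45/0.089)^(1/0.55) ≈ 19.0405.
y_gold = 19.0405^0.45 ≈ 3.7658.
c_gold = y_gold − (n+g+δ)·k_gold = 3.7658 − 0.089·19.0405 ≈ 2.0712.

c_gold ≈ 2.07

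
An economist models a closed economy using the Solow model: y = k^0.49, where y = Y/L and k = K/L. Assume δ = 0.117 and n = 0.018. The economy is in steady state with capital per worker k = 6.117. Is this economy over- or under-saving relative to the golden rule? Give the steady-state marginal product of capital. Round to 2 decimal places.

under-saving; MPK ≈ 0.19

n + δ = 0.018 + 0.117 = 0.135.
MPK = 0.49·k^(0.49−1) = 0.49·6.117^(-0.51) ≈ 0.1946.
MPK > 0.135, so the economy is dynamically efficient (under-saving).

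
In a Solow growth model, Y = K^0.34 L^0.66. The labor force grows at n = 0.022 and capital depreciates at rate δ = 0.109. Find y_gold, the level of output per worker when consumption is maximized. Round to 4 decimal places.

The effective depreciation rate is n + δ = 0.022 + 0.109 = 0.131.
Setting f'(k) = n+δ gives 0.34·k^(0.34−1) = 0.131, hence k_gold = (0.34/0.131)^(1/0.66) ≈ 4.2422.
Output: y_gold = k_gold^0.34 = 4.2422^0.34 ≈ 1.6345.

y_gold ≈ 1.6345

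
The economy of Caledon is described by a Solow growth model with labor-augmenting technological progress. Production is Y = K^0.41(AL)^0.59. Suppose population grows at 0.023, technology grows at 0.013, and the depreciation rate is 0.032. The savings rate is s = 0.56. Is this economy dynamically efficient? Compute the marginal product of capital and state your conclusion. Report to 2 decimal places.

dynamically inefficient; MPK ≈ 0.05

Break-even investment rate: n + g + δ = 0.023 + 0.013 + 0.032 = 0.068.
Steady-state k*: s·k^0.41 = 0.068·k gives k* = (0.56/0.068)^(1/0.59) ≈ 35.6450.
MPK = 0.41·35.6450^(-0.59) ≈ 0.0498.
MPK < n+g+δ = 0.068, so the economy is dynamically inefficient (over-saving).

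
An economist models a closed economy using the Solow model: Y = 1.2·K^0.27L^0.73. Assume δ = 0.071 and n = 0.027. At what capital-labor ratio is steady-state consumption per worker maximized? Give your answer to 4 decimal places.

Break-even investment rate: n + δ = 0.027 + 0.071 = 0.098.
At the golden rule the marginal product of capital equals n+δ: 0.27·1.2·k^(0.27−1) = 0.098. Solving, k_gold = (0.27·1.2/0.098)^(1/0.73) ≈ 5.1451.

k_gold ≈ 5.1451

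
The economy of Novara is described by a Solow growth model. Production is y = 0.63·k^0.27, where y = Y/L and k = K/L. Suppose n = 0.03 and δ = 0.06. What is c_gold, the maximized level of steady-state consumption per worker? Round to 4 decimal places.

c_gold ≈ 0.5820

Break-even investment rate: n + δ = 0.03 + 0.06 = 0.09.
At the golden rule the marginal product of capital equals n+δ: 0.27·0.63·k^(0.27−1) = 0.09. Solving, k_gold = (0.27·0.63/0.09)^(1/0.73) ≈ 2.3917.
y_gold = 0.63·2.3917^0.27 ≈ 0.7972.
c_gold = y_gold − (n+δ)·k_gold = 0.7972 − 0.09·2.3917 ≈ 0.5820.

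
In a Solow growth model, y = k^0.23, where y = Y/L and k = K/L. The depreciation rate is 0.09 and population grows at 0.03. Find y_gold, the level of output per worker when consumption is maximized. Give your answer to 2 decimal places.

y_gold ≈ 1.21

n + δ = 0.03 + 0.09 = 0.12.
At the golden rule the marginal product of capital equals n+δ: 0.23·k^(0.23−1) = 0.12. Solving, k_gold = (0.23/0.12)^(1/0.77) ≈ 2.3278.
Output: y_gold = k_gold^0.23 = 2.3278^0.23 ≈ 1.2145.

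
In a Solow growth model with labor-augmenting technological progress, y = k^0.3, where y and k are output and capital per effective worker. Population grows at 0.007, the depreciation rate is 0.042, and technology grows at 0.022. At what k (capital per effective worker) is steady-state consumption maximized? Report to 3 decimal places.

k_gold ≈ 7.836

The effective depreciation rate is n + g + δ = 0.007 + 0.022 + 0.042 = 0.071.
Golden rule sets MPK = n+g+δ: 0.3·k^(0.3−1) = 0.071, so k_gold = (0.3/0.071)^(1/0.7) ≈ 7.8359.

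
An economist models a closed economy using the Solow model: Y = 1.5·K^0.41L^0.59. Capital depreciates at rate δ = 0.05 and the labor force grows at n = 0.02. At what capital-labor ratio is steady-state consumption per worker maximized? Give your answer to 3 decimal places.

k_gold ≈ 39.776

n + δ = 0.02 + 0.05 = 0.07.
Golden rule sets MPK = n+δ: 0.41·1.5·k^(0.41−1) = 0.07, so k_gold = (0.41·1.5/0.07)^(1/0.59) ≈ 39.7761.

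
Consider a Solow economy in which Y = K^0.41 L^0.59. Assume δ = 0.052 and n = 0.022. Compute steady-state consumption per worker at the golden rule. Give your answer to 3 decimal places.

c_gold ≈ 1.939

n + δ = 0.022 + 0.052 = 0.074.
Golden rule sets MPK = n+δ: 0.41·k^(0.41−1) = 0.074, so k_gold = (0.41/0.074)^(1/0.59) ≈ 18.2078.
y_gold = 18.2078^0.41 ≈ 3.2863.
c_gold = y_gold − (n+δ)·k_gold = 3.2863 − 0.074·18.2078 ≈ 1.9389.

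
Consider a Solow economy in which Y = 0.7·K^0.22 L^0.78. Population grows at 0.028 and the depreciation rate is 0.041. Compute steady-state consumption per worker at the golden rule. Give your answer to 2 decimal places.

c_gold ≈ 0.68

Capital per worker breaks even when investment replaces (n + δ)·k; here n + δ = 0.069.
At the golden rule the marginal product of capital equals n+δ: 0.22·0.7·k^(0.22−1) = 0.069. Solving, k_gold = (0.22·0.7/0.069)^(1/0.78) ≈ 2.7991.
y_gold = 0.7·2.7991^0.22 ≈ 0.8779.
c_gold = y_gold − (n+δ)·k_gold = 0.8779 − 0.069·2.7991 ≈ 0.6848.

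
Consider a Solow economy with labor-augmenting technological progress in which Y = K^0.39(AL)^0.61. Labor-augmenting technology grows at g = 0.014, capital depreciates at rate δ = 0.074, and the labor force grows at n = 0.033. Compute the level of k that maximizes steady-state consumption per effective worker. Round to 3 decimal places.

n + g + δ = 0.033 + 0.014 + 0.074 = 0.121.
Maximizing c = f(k) − (n+g+δ)·k gives f'(k) = n+g+δ, i.e. 0.39·k^(0.39−1) = 0.121, so k_gold = (0.39/0.121)^(1/0.61) ≈ 6.8115.

k_gold ≈ 6.812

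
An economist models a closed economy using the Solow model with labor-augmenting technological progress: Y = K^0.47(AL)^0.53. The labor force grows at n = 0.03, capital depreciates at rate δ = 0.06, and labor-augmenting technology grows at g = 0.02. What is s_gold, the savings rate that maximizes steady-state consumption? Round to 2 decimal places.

Break-even investment rate: n + g + δ = 0.03 + 0.02 + 0.06 = 0.11.
At the golden rule MPK = n+g+δ, and in any Cobb-Douglas steady state s = (n+g+δ)·k/y = MPK·k/y = capital's share 0.47.

s_gold = 0.47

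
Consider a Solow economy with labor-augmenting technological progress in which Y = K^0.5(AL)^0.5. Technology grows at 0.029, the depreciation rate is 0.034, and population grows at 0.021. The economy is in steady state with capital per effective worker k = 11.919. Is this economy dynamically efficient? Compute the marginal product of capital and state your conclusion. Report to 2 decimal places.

dynamically efficient; MPK ≈ 0.14

n + g + δ = 0.021 + 0.029 + 0.034 = 0.084.
MPK = 0.5·k^(0.5−1) = 0.5·11.919^(-0.5) ≈ 0.1448.
MPK > 0.084, so the economy is dynamically efficient (under-saving).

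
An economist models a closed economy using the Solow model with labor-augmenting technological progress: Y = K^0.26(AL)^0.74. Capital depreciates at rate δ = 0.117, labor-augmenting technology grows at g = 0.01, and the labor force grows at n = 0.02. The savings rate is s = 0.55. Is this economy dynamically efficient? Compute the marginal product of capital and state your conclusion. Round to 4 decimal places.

Capital per effective worker breaks even when investment replaces (n + g + δ)·k; here n + g + δ = 0.147.
Steady-state k*: s·k^0.26 = 0.147·k gives k* = (0.55/0.147)^(1/0.74) ≈ 5.9482.
MPK = 0.26·5.9482^(-0.74) ≈ 0.0695.
MPK < n+g+δ = 0.147, so the economy is dynamically inefficient (over-saving).

dynamically inefficient; MPK ≈ 0.0695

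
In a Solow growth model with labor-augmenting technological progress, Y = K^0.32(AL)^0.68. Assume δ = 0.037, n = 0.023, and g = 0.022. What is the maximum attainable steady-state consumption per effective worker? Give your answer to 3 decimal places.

The effective depreciation rate is n + g + δ = 0.023 + 0.022 + 0.037 = 0.082.
Golden rule sets MPK = n+g+δ: 0.32·k^(0.32−1) = 0.082, so k_gold = (0.32/0.082)^(1/0.68) ≈ 7.4065.
y_gold = 7.4065^0.32 ≈ 1.8979.
c_gold = y_gold − (n+g+δ)·k_gold = 1.8979 − 0.082·7.4065 ≈ 1.2906.

c_gold ≈ 1.291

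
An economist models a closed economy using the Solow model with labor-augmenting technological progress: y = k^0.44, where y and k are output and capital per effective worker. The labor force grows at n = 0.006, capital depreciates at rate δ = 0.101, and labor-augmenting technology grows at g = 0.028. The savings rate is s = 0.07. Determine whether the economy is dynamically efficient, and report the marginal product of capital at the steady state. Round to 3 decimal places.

dynamically efficient; MPK ≈ 0.849

Capital per effective worker breaks even when investment replaces (n + g + δ)·k; here n + g + δ = 0.135.
Steady-state k*: s·k^0.44 = 0.135·k gives k* = (0.07/0.135)^(1/0.56) ≈ 0.3095.
MPK = 0.44·0.3095^(-0.56) ≈ 0.8486.
MPK > n+g+δ = 0.135, so the economy is dynamically efficient (under-saving).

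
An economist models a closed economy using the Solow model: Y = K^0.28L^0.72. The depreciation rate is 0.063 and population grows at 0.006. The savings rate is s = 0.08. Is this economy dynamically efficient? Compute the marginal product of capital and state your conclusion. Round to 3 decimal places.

Break-even investment rate: n + δ = 0.006 + 0.063 = 0.069.
Steady-state k*: s·k^0.28 = 0.069·k gives k* = (0.08/0.069)^(1/0.72) ≈ 1.2281.
MPK = 0.28·1.2281^(-0.72) ≈ 0.2415.
MPK > n+δ = 0.069, so the economy is dynamically efficient (under-saving).

dynamically efficient; MPK ≈ 0.242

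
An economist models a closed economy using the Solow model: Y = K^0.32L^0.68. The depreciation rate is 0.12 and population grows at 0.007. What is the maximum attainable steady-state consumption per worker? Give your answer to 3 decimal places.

n + δ = 0.007 + 0.12 = 0.127.
Golden rule sets MPK = n+δ: 0.32·k^(0.32−1) = 0.127, so k_gold = (0.32/0.127)^(1/0.68) ≈ 3.8924.
y_gold = 3.8924^0.32 ≈ 1.5448.
c_gold = y_gold − (n+δ)·k_gold = 1.5448 − 0.127·3.8924 ≈ 1.0505.

c_gold ≈ 1.050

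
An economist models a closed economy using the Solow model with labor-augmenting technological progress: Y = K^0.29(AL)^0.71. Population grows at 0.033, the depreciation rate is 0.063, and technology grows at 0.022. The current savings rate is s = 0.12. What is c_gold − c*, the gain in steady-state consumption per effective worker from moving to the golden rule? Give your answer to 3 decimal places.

Capital per effective worker breaks even when investment replaces (n + g + δ)·k; here n + g + δ = 0.118.
Current steady state (s = 0.12): k* = (0.12/0.118)^(1/0.71) ≈ 1.0240, y* = 1.0240^0.29 ≈ 1.0069, c* = (1−0.12)·1.0069 ≈ 0.8861.
At the golden rule the marginal product of capital equals n+g+δ: 0.29·k^(0.29−1) = 0.118. Solving, k_gold = (0.29/0.118)^(1/0.71) ≈ 3.5483.
y_gold = 3.5483^0.29 ≈ 1.4438, c_gold = y_gold − 0.118·k_gold ≈ 1.0251.
Gain: Δc = 1.0251 − 0.8861 ≈ 0.1390.

Δc ≈ 0.139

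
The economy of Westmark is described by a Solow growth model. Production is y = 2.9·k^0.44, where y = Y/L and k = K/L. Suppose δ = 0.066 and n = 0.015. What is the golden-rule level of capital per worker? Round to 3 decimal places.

Break-even investment rate: n + δ = 0.015 + 0.066 = 0.081.
Setting f'(k) = n+δ gives 0.44·2.9·k^(0.44−1) = 0.081, hence k_gold = (0.44·2.9/0.081)^(1/0.56) ≈ 137.4526.

k_gold ≈ 137.453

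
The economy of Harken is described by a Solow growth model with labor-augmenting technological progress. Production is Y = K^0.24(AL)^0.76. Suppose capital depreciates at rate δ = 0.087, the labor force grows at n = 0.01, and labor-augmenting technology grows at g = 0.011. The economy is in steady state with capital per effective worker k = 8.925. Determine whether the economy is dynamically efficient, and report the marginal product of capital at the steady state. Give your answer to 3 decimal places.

dynamically inefficient; MPK ≈ 0.045

The effective depreciation rate is n + g + δ = 0.01 + 0.011 + 0.087 = 0.108.
MPK = 0.24·k^(0.24−1) = 0.24·8.925^(-0.76) ≈ 0.0455.
MPK < 0.108, so the economy is dynamically inefficient (over-saving).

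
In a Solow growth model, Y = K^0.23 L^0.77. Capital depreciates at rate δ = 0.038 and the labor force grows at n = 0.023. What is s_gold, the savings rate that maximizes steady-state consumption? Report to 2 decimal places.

The effective depreciation rate is n + δ = 0.023 + 0.038 = 0.061.
At the golden rule MPK = n+δ, and in any Cobb-Douglas steady state s = (n+δ)·k/y = MPK·k/y = capital's share 0.23.

s_gold = 0.23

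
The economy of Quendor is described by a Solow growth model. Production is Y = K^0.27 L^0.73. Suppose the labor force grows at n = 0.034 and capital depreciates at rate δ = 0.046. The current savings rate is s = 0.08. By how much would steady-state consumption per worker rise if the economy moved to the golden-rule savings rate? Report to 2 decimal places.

Capital per worker breaks even when investment replaces (n + δ)·k; here n + δ = 0.08.
Current steady state (s = 0.08): k* = (0.08/0.08)^(1/0.73) ≈ 1.0000, y* = 1.0000^0.27 ≈ 1.0000, c* = (1−0.08)·1.0000 ≈ 0.9200.
Maximizing c = f(k) − (n+δ)·k gives f'(k) = n+δ, i.e. 0.27·k^(0.27−1) = 0.08, so k_gold = (0.27/0.08)^(1/0.73) ≈ 5.2925.
y_gold = 5.2925^0.27 ≈ 1.5682, c_gold = y_gold − 0.08·k_gold ≈ 1.1448.
Gain: Δc = 1.1448 − 0.9200 ≈ 0.2248.

Δc ≈ 0.22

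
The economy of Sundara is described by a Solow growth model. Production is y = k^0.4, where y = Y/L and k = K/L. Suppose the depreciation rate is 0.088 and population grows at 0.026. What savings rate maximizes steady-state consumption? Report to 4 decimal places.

The effective depreciation rate is n + δ = 0.026 + 0.088 = 0.114.
At the golden rule MPK = n+δ, and in any Cobb-Douglas steady state s = (n+δ)·k/y = MPK·k/y = capital's share 0.4.

s_gold = 0.4000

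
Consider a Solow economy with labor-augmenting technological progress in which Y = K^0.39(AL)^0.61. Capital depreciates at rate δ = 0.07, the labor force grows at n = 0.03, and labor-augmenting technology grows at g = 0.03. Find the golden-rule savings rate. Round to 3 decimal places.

Break-even investment rate: n + g + δ = 0.03 + 0.03 + 0.07 = 0.13.
At the golden rule MPK = n+g+δ, and in any Cobb-Douglas steady state s = (n+g+δ)·k/y = MPK·k/y = capital's share 0.39.

s_gold = 0.390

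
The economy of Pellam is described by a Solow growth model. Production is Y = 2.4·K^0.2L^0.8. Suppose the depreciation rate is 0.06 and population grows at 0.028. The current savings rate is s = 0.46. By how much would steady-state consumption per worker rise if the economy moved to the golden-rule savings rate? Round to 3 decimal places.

Capital per worker breaks even when investment replaces (n + δ)·k; here n + δ = 0.088.
Current steady state (s = 0.46): k* = (0.46·2.4/0.088)^(1/0.8) ≈ 23.6107, y* = 2.4·23.6107^0.2 ≈ 4.5168, c* = (1−0.46)·4.5168 ≈ 2.4391.
Maximizing c = f(k) − (n+δ)·k gives f'(k) = n+δ, i.e. 0.2·2.4·k^(0.2−1) = 0.088, so k_gold = (0.2·2.4/0.088)^(1/0.8) ≈ 8.3358.
y_gold = 2.4·8.3358^0.2 ≈ 3.6678, c_gold = y_gold − 0.088·k_gold ≈ 2.9342.
Gain: Δc = 2.9342 − 2.4391 ≈ 0.4951.

Δc ≈ 0.495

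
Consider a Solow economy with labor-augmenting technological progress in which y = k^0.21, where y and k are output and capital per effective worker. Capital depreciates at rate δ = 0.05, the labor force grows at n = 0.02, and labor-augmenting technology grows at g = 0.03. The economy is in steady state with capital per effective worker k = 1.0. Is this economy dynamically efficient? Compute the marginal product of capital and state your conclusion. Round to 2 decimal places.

dynamically efficient; MPK ≈ 0.21

The effective depreciation rate is n + g + δ = 0.02 + 0.03 + 0.05 = 0.1.
MPK = 0.21·k^(0.21−1) = 0.21·1.0^(-0.79) ≈ 0.2100.
MPK > 0.1, so the economy is dynamically efficient (under-saving).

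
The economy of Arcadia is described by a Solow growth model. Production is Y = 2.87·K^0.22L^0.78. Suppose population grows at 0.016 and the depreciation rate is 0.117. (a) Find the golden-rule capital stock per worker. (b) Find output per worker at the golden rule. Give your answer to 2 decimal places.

Capital per worker breaks even when investment replaces (n + δ)·k; here n + δ = 0.133.
Maximizing c = f(k) − (n+δ)·k gives f'(k) = n+δ, i.e. 0.22·2.87·k^(0.22−1) = 0.133, so k_gold = (0.22·2.87/0.133)^(1/0.78) ≈ 7.3663.
y_gold = 2.87·7.3663^0.22 ≈ 4.4532.

(a) k_gold ≈ 7.37; (b) y_gold ≈ 4.45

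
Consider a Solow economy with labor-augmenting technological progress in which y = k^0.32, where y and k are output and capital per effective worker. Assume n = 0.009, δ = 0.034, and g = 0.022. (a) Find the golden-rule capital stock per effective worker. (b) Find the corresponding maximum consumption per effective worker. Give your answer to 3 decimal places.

(a) k_gold ≈ 10.423; (b) c_gold ≈ 1.440

Capital per effective worker breaks even when investment replaces (n + g + δ)·k; here n + g + δ = 0.065.
At the golden rule the marginal product of capital equals n+g+δ: 0.32·k^(0.32−1) = 0.065. Solving, k_gold = (0.32/0.065)^(1/0.68) ≈ 10.4231.
y_gold = 10.4231^0.32 ≈ 2.1172; c_gold = y_gold − 0.065·k_gold ≈ 1.4397.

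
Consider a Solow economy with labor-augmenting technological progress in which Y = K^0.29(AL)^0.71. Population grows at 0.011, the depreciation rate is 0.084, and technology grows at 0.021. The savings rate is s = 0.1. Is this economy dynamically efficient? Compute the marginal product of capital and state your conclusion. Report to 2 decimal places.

Break-even investment rate: n + g + δ = 0.011 + 0.021 + 0.084 = 0.116.
Steady-state k*: s·k^0.29 = 0.116·k gives k* = (0.1/0.116)^(1/0.71) ≈ 0.8114.
MPK = 0.29·0.8114^(-0.71) ≈ 0.3364.
MPK > n+g+δ = 0.116, so the economy is dynamically efficient (under-saving).

dynamically efficient; MPK ≈ 0.34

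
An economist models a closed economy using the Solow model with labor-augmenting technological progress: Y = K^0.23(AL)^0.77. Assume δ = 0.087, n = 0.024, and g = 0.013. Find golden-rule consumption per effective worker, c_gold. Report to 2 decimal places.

c_gold ≈ 0.93

n + g + δ = 0.024 + 0.013 + 0.087 = 0.124.
Maximizing c = f(k) − (n+g+δ)·k gives f'(k) = n+g+δ, i.e. 0.23·k^(0.23−1) = 0.124, so k_gold = (0.23/0.124)^(1/0.77) ≈ 2.2307.
y_gold = 2.2307^0.23 ≈ 1.2027.
c_gold = y_gold − (n+g+δ)·k_gold = 1.2027 − 0.124·2.2307 ≈ 0.9260.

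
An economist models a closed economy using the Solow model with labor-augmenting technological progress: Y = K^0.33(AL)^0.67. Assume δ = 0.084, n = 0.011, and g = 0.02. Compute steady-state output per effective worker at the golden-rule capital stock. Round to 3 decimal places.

n + g + δ = 0.011 + 0.02 + 0.084 = 0.115.
Maximizing c = f(k) − (n+g+δ)·k gives f'(k) = n+g+δ, i.e. 0.33·k^(0.33−1) = 0.115, so k_gold = (0.33/0.115)^(1/0.67) ≈ 4.8229.
Output: y_gold = k_gold^0.33 = 4.8229^0.33 ≈ 1.6807.

y_gold ≈ 1.681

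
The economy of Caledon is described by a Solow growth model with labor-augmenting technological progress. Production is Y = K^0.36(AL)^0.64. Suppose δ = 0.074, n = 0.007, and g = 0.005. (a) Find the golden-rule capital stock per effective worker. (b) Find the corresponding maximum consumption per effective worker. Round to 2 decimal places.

Break-even investment rate: n + g + δ = 0.007 + 0.005 + 0.074 = 0.086.
Golden rule sets MPK = n+g+δ: 0.36·k^(0.36−1) = 0.086, so k_gold = (0.36/0.086)^(1/0.64) ≈ 9.3663.
y_gold = 9.3663^0.36 ≈ 2.2375; c_gold = y_gold − 0.086·k_gold ≈ 1.4320.

(a) k_gold ≈ 9.37; (b) c_gold ≈ 1.43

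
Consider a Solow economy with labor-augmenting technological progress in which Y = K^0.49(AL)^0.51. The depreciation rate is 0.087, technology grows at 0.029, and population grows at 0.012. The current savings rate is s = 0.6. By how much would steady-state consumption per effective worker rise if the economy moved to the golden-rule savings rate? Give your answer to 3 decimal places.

Δc ≈ 0.087

Break-even investment rate: n + g + δ = 0.012 + 0.029 + 0.087 = 0.128.
Current steady state (s = 0.6): k* = (0.6/0.128)^(1/0.51) ≈ 20.6810, y* = 20.6810^0.49 ≈ 4.4119, c* = (1−0.6)·4.4119 ≈ 1.7648.
Setting f'(k) = n+g+δ gives 0.49·k^(0.49−1) = 0.128, hence k_gold = (0.49/0.128)^(1/0.51) ≈ 13.9030.
y_gold = 13.9030^0.49 ≈ 3.6318, c_gold = y_gold − 0.128·k_gold ≈ 1.8522.
Gain: Δc = 1.8522 − 1.7648 ≈ 0.0874.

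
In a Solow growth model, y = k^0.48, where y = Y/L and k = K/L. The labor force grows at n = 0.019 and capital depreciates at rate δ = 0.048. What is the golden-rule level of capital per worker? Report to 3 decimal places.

Break-even investment rate: n + δ = 0.019 + 0.048 = 0.067.
At the golden rule the marginal product of capital equals n+δ: 0.48·k^(0.48−1) = 0.067. Solving, k_gold = (0.48/0.067)^(1/0.52) ≈ 44.1114.

k_gold ≈ 44.111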